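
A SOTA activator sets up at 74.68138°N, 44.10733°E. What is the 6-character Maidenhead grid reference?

Add 180° to longitude and 90° to latitude: 224.1073, 164.6814.
Field (20°×10°, letters A–R): 224.1073/20 → 11 → L, 164.6814/10 → 16 → Q; chars LQ.
Square (2°×1°, digits 0–9): 4.1073/2 → 2, 4.6814/1 → 4; chars 24.
Subsquare (5′×2.5′, letters a–x): 0.1073/0.0833333 → 1 → b, 0.6814/0.0416667 → 16 → q; chars bq.

LQ24bq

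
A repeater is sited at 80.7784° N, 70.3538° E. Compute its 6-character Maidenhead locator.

Shift to the Maidenhead origin (180°W, 90°S): lon 250.3538, lat 170.7784.
Field: lon ⌊250.3538/20⌋ = 12 → M; lat ⌊170.7784/10⌋ = 17 → R.
Square: lon ⌊10.3538/2⌋ = 5; lat ⌊0.7784/1⌋ = 0.
Subsquare: lon ⌊0.3538/0.0833333⌋ = 4 → e; lat ⌊0.7784/0.0416667⌋ = 18 → s.

MR50es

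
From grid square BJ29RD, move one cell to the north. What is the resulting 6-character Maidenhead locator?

Latitude subsquare d = 3; +1 → 4 = e.
The longitude characters are unchanged.

BJ29re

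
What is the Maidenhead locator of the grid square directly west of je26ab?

Longitude subsquare a = 0; −1 → -1, wraps to 23 = x, carry into square.
Longitude square 2; −1 → 1.
The latitude characters are unchanged.

JE16xb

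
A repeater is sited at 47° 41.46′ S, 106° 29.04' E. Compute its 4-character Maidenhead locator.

OE32

Offset from 180°W / 90°S: lon 286.48°, lat 42.31°.
Field: lon ⌊286.48/20⌋ = 14 → O; lat ⌊42.31/10⌋ = 4 → E.
Square: lon ⌊6.48/2⌋ = 3; lat ⌊2.31/1⌋ = 2.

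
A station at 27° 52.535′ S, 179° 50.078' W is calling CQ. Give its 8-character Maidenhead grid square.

AG02bc99

Shift to the Maidenhead origin (180°W, 90°S): lon 0.16537, lat 62.12442.
Field (20°×10°, letters A–R): lon ⌊0.16537/20⌋ = 0 → A; lat ⌊62.12442/10⌋ = 6 → G.
Square (2°×1°, digits 0–9): lon ⌊0.16537/2⌋ = 0; lat ⌊2.12442/1⌋ = 2.
Subsquare (5′×2.5′, letters a–x): lon ⌊0.16537/0.0833333⌋ = 1 → b; lat ⌊0.12442/0.0416667⌋ = 2 → c.
Extended square (30″×15″, digits 0–9): lon ⌊0.08203/0.00833333⌋ = 9; lat ⌊0.04108/0.00416667⌋ = 9.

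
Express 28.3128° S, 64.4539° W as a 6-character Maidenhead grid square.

Shift to the Maidenhead origin (180°W, 90°S): lon 115.5461, lat 61.6872.
Field: 115.5461/20 → 5 → F, 61.6872/10 → 6 → G; chars FG.
Square: 15.5461/2 → 7, 1.6872/1 → 1; chars 71.
Subsquare: 1.5461/0.0833333 → 18 → s, 0.6872/0.0416667 → 16 → q; chars sq.

FG71sq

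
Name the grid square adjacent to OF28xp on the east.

OF38ap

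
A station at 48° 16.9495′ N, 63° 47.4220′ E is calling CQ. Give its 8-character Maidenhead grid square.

Offset from 180°W / 90°S: lon 243.79037°, lat 138.28249°.
Field (20°×10°, letters A–R): 243.79037/20 → 12 → M, 138.28249/10 → 13 → N; chars MN.
Square (2°×1°, digits 0–9): 3.79037/2 → 1, 8.28249/1 → 8; chars 18.
Subsquare (5′×2.5′, letters a–x): 1.79037/0.0833333 → 21 → v, 0.28249/0.0416667 → 6 → g; chars vg.
Extended square (30″×15″, digits 0–9): 0.04037/0.00833333 → 4, 0.03249/0.00416667 → 7; chars 47.

MN18vg47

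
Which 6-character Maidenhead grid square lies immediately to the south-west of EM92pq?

EM92op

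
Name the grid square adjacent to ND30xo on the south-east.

ND40an

Longitude subsquare x = 23; +1 → 24, wraps to 0 = a, carry into square.
Longitude square 3; +1 → 4.
Latitude subsquare o = 14; −1 → 13 = n.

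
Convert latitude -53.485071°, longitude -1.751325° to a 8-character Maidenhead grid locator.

ID96cm93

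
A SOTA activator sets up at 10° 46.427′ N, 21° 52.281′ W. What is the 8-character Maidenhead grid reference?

Shift to the Maidenhead origin (180°W, 90°S): lon 158.12865, lat 100.77378.
Field: lon ⌊158.12865/20⌋ = 7 → H; lat ⌊100.77378/10⌋ = 10 → K.
Square: lon ⌊18.12865/2⌋ = 9; lat ⌊0.77378/1⌋ = 0.
Subsquare: lon ⌊0.12865/0.0833333⌋ = 1 → b; lat ⌊0.77378/0.0416667⌋ = 18 → s.
Extended square: lon ⌊0.04532/0.00833333⌋ = 5; lat ⌊0.02378/0.00416667⌋ = 5.

HK90bs55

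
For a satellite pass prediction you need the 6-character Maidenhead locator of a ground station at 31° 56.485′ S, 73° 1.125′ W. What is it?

FF38lb

Add 180° to longitude and 90° to latitude: 106.9813, 58.0586.
Field (20°×10°, letters A–R): lon ⌊106.9813/20⌋ = 5 → F; lat ⌊58.0586/10⌋ = 5 → F.
Square (2°×1°, digits 0–9): lon ⌊6.9813/2⌋ = 3; lat ⌊8.0586/1⌋ = 8.
Subsquare (5′×2.5′, letters a–x): lon ⌊0.9813/0.0833333⌋ = 11 → l; lat ⌊0.0586/0.0416667⌋ = 1 → b.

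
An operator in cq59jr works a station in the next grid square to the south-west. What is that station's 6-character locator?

CQ59iq

Longitude subsquare j = 9; −1 → 8 = i.
Latitude subsquare r = 17; −1 → 16 = q.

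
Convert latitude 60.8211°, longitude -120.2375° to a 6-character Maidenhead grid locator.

CP90vt

Offset from 180°W / 90°S: lon 59.7625°, lat 150.8211°.
Field (20°×10°, letters A–R): lon ⌊59.7625/20⌋ = 2 → C; lat ⌊150.8211/10⌋ = 15 → P.
Square (2°×1°, digits 0–9): lon ⌊19.7625/2⌋ = 9; lat ⌊0.8211/1⌋ = 0.
Subsquare (5′×2.5′, letters a–x): lon ⌊1.7625/0.0833333⌋ = 21 → v; lat ⌊0.8211/0.0416667⌋ = 19 → t.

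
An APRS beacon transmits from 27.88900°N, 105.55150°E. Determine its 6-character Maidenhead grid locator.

OL27sv

Shift to the Maidenhead origin (180°W, 90°S): lon 285.5515, lat 117.8890.
Field (20°×10°, letters A–R): lon ⌊285.5515/20⌋ = 14 → O; lat ⌊117.8890/10⌋ = 11 → L.
Square (2°×1°, digits 0–9): lon ⌊5.5515/2⌋ = 2; lat ⌊7.8890/1⌋ = 7.
Subsquare (5′×2.5′, letters a–x): lon ⌊1.5515/0.0833333⌋ = 18 → s; lat ⌊0.8890/0.0416667⌋ = 21 → v.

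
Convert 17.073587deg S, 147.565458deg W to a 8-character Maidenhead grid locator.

BH62fw22

Shift to the Maidenhead origin (180°W, 90°S): lon 32.43454, lat 72.92641.
Field (20°×10°, letters A–R): 32.43454/20 → 1 → B, 72.92641/10 → 7 → H; chars BH.
Square (2°×1°, digits 0–9): 12.43454/2 → 6, 2.92641/1 → 2; chars 62.
Subsquare (5′×2.5′, letters a–x): 0.43454/0.0833333 → 5 → f, 0.92641/0.0416667 → 22 → w; chars fw.
Extended square (30″×15″, digits 0–9): 0.01788/0.00833333 → 2, 0.00975/0.00416667 → 2; chars 22.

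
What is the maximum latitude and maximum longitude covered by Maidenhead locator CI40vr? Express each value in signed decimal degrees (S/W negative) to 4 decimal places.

-9.2500, -130.1667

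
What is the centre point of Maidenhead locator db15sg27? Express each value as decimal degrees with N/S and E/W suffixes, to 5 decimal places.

74.71875° S, 116.47917° W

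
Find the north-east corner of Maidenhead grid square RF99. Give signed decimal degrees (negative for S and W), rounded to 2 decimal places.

-30.00, 180.00

Field R=17, F=5: +17·20° lon, +5·10° lat → SW at lon 160°, lat -40°.
Square 9, 9: +9·2° lon, +9·1° lat → SW at lon 178°, lat -31°.
Cell spans 2° lon × 1° lat. NE corner is SW corner plus one full cell.
latitude -30.00, longitude 180.00.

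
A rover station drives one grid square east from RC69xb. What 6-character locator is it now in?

RC79ab

Longitude subsquare x = 23; +1 → 24, wraps to 0 = a, carry into square.
Longitude square 6; +1 → 7.
The latitude characters are unchanged.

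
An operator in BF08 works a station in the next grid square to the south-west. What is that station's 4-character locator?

AF97

Longitude square 0; −1 → -1, wraps to 9, carry into field.
Longitude field B = 1; −1 → 0 = A.
Latitude square 8; −1 → 7.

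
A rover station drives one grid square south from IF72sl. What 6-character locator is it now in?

IF72sk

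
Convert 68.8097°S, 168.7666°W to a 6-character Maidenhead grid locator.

Add 180° to longitude and 90° to latitude: 11.2334, 21.1903.
Field: lon ⌊11.2334/20⌋ = 0 → A; lat ⌊21.1903/10⌋ = 2 → C.
Square: lon ⌊11.2334/2⌋ = 5; lat ⌊1.1903/1⌋ = 1.
Subsquare: lon ⌊1.2334/0.0833333⌋ = 14 → o; lat ⌊0.1903/0.0416667⌋ = 4 → e.

AC51oe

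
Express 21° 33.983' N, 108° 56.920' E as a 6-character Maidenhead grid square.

Shift to the Maidenhead origin (180°W, 90°S): lon 288.9487, lat 111.5664.
Field: 288.9487/20 → 14 → O, 111.5664/10 → 11 → L; chars OL.
Square: 8.9487/2 → 4, 1.5664/1 → 1; chars 41.
Subsquare: 0.9487/0.0833333 → 11 → l, 0.5664/0.0416667 → 13 → n; chars ln.

OL41ln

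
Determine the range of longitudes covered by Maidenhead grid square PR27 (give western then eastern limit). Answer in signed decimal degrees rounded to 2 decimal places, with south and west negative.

Field P=15, R=17: +15·20° lon, +17·10° lat → SW at lon 120°, lat 80°.
Square 2, 7: +2·2° lon, +7·1° lat → SW at lon 124°, lat 87°.
Cell spans 2° lon × 1° lat.
west 124.00, east 126.00.

124.00, 126.00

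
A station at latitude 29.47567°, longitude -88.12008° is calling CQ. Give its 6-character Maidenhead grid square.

Offset from 180°W / 90°S: lon 91.8799°, lat 119.4757°.
Field (20°×10°, letters A–R): 91.8799/20 → 4 → E, 119.4757/10 → 11 → L; chars EL.
Square (2°×1°, digits 0–9): 11.8799/2 → 5, 9.4757/1 → 9; chars 59.
Subsquare (5′×2.5′, letters a–x): 1.8799/0.0833333 → 22 → w, 0.4757/0.0416667 → 11 → l; chars wl.

EL59wl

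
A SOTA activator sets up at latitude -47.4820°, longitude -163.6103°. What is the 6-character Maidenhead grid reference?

AE82em

Shift to the Maidenhead origin (180°W, 90°S): lon 16.3897, lat 42.5180.
Field: 16.3897/20 → 0 → A, 42.5180/10 → 4 → E; chars AE.
Square: 16.3897/2 → 8, 2.5180/1 → 2; chars 82.
Subsquare: 0.3897/0.0833333 → 4 → e, 0.5180/0.0416667 → 12 → m; chars em.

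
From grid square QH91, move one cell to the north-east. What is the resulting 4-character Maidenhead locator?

RH02

Longitude square 9; +1 → 10, wraps to 0, carry into field.
Longitude field Q = 16; +1 → 17 = R.
Latitude square 1; +1 → 2.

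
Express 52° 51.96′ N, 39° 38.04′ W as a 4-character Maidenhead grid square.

Shift to the Maidenhead origin (180°W, 90°S): lon 140.37, lat 142.87.
Field (20°×10°, letters A–R): 140.37/20 → 7 → H, 142.87/10 → 14 → O; chars HO.
Square (2°×1°, digits 0–9): 0.37/2 → 0, 2.87/1 → 2; chars 02.

HO02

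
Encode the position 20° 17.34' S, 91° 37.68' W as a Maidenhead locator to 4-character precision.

Add 180° to longitude and 90° to latitude: 88.37, 69.71.
Field (20°×10°, letters A–R): 88.37/20 → 4 → E, 69.71/10 → 6 → G; chars EG.
Square (2°×1°, digits 0–9): 8.37/2 → 4, 9.71/1 → 9; chars 49.

EG49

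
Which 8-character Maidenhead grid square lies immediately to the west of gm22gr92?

GM22gr82

Longitude extended square 9; −1 → 8.
The latitude characters are unchanged.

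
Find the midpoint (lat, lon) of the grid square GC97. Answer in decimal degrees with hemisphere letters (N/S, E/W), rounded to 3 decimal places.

62.500° S, 41.000° W

Field G=6, C=2: +6·20° lon, +2·10° lat → SW at lon -60°, lat -70°.
Square 9, 7: +9·2° lon, +7·1° lat → SW at lon -42°, lat -63°.
Cell spans 2° lon × 1° lat. Centre is SW corner plus half of each.
latitude 62.500° S, longitude 41.000° W.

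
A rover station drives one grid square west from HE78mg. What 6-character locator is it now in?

HE78lg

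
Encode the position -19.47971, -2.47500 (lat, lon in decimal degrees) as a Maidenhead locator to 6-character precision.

Shift to the Maidenhead origin (180°W, 90°S): lon 177.5250, lat 70.5203.
Field: lon ⌊177.5250/20⌋ = 8 → I; lat ⌊70.5203/10⌋ = 7 → H.
Square: lon ⌊17.5250/2⌋ = 8; lat ⌊0.5203/1⌋ = 0.
Subsquare: lon ⌊1.5250/0.0833333⌋ = 18 → s; lat ⌊0.5203/0.0416667⌋ = 12 → m.

IH80sm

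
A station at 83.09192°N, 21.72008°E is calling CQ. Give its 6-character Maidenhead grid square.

KR03uc

Offset from 180°W / 90°S: lon 201.7201°, lat 173.0919°.
Field: 201.7201/20 → 10 → K, 173.0919/10 → 17 → R; chars KR.
Square: 1.7201/2 → 0, 3.0919/1 → 3; chars 03.
Subsquare: 1.7201/0.0833333 → 20 → u, 0.0919/0.0416667 → 2 → c; chars uc.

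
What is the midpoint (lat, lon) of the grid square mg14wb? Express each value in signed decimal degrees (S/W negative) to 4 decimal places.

Field M=12, G=6: +12·20° lon, +6·10° lat → SW at lon 60°, lat -30°.
Square 1, 4: +1·2° lon, +4·1° lat → SW at lon 62°, lat -26°.
Subsquare w=22, b=1: +22·0.0833333° lon, +1·0.0416667° lat → SW at lon 63.8333°, lat -25.9583°.
Cell spans 0.0833333° lon × 0.0416667° lat. Centre is SW corner plus half of each.
latitude -25.9375, longitude 63.8750.

-25.9375, 63.8750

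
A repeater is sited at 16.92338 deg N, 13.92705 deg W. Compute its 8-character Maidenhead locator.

Add 180° to longitude and 90° to latitude: 166.07295, 106.92338.
Field (20°×10°, letters A–R): lon ⌊166.07295/20⌋ = 8 → I; lat ⌊106.92338/10⌋ = 10 → K.
Square (2°×1°, digits 0–9): lon ⌊6.07295/2⌋ = 3; lat ⌊6.92338/1⌋ = 6.
Subsquare (5′×2.5′, letters a–x): lon ⌊0.07295/0.0833333⌋ = 0 → a; lat ⌊0.92338/0.0416667⌋ = 22 → w.
Extended square (30″×15″, digits 0–9): lon ⌊0.07295/0.00833333⌋ = 8; lat ⌊0.00671/0.00416667⌋ = 1.

IK36aw81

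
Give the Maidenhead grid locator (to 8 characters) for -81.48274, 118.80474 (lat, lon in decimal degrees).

OA98jm64

Shift to the Maidenhead origin (180°W, 90°S): lon 298.80474, lat 8.51726.
Field (20°×10°, letters A–R): lon ⌊298.80474/20⌋ = 14 → O; lat ⌊8.51726/10⌋ = 0 → A.
Square (2°×1°, digits 0–9): lon ⌊18.80474/2⌋ = 9; lat ⌊8.51726/1⌋ = 8.
Subsquare (5′×2.5′, letters a–x): lon ⌊0.80474/0.0833333⌋ = 9 → j; lat ⌊0.51726/0.0416667⌋ = 12 → m.
Extended square (30″×15″, digits 0–9): lon ⌊0.05474/0.00833333⌋ = 6; lat ⌊0.01726/0.00416667⌋ = 4.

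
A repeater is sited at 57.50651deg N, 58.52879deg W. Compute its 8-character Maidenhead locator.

Shift to the Maidenhead origin (180°W, 90°S): lon 121.47121, lat 147.50651.
Field: 121.47121/20 → 6 → G, 147.50651/10 → 14 → O; chars GO.
Square: 1.47121/2 → 0, 7.50651/1 → 7; chars 07.
Subsquare: 1.47121/0.0833333 → 17 → r, 0.50651/0.0416667 → 12 → m; chars rm.
Extended square: 0.05454/0.00833333 → 6, 0.00651/0.00416667 → 1; chars 61.

GO07rm61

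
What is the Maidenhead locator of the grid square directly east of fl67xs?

FL77as

Longitude subsquare x = 23; +1 → 24, wraps to 0 = a, carry into square.
Longitude square 6; +1 → 7.
The latitude characters are unchanged.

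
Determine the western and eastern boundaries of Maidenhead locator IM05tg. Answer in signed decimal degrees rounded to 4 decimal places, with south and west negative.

Field I=8, M=12: +8·20° lon, +12·10° lat → SW at lon -20°, lat 30°.
Square 0, 5: +0·2° lon, +5·1° lat → SW at lon -20°, lat 35°.
Subsquare t=19, g=6: +19·0.0833333° lon, +6·0.0416667° lat → SW at lon -18.4167°, lat 35.25°.
Cell spans 0.0833333° lon × 0.0416667° lat.
west -18.4167, east -18.3333.

-18.4167, -18.3333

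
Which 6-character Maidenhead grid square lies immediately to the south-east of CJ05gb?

CJ05ha

Longitude subsquare g = 6; +1 → 7 = h.
Latitude subsquare b = 1; −1 → 0 = a.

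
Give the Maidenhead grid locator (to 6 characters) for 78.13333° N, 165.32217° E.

Add 180° to longitude and 90° to latitude: 345.3222, 168.1333.
Field: lon ⌊345.3222/20⌋ = 17 → R; lat ⌊168.1333/10⌋ = 16 → Q.
Square: lon ⌊5.3222/2⌋ = 2; lat ⌊8.1333/1⌋ = 8.
Subsquare: lon ⌊1.3222/0.0833333⌋ = 15 → p; lat ⌊0.1333/0.0416667⌋ = 3 → d.

RQ28pd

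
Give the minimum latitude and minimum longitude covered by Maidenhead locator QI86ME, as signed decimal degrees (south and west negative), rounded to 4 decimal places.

-3.8333, 157.0000

Field Q=16, I=8: +16·20° lon, +8·10° lat → SW at lon 140°, lat -10°.
Square 8, 6: +8·2° lon, +6·1° lat → SW at lon 156°, lat -4°.
Subsquare m=12, e=4: +12·0.0833333° lon, +4·0.0416667° lat → SW at lon 157°, lat -3.83333°.
latitude -3.8333, longitude 157.0000.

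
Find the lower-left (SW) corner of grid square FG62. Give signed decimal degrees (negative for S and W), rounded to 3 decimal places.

Field F=5, G=6: +5·20° lon, +6·10° lat → SW at lon -80°, lat -30°.
Square 6, 2: +6·2° lon, +2·1° lat → SW at lon -68°, lat -28°.
latitude -28.000, longitude -68.000.

-28.000, -68.000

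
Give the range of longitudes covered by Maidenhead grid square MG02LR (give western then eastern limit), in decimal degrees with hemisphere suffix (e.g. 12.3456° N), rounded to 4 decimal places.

60.9167° E, 61.0000° E

Field M=12, G=6: +12·20° lon, +6·10° lat → SW at lon 60°, lat -30°.
Square 0, 2: +0·2° lon, +2·1° lat → SW at lon 60°, lat -28°.
Subsquare l=11, r=17: +11·0.0833333° lon, +17·0.0416667° lat → SW at lon 60.9167°, lat -27.2917°.
Cell spans 0.0833333° lon × 0.0416667° lat.
west 60.9167° E, east 61.0000° E.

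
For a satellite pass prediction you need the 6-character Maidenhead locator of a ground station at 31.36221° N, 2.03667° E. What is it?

JM11ai

Add 180° to longitude and 90° to latitude: 182.0367, 121.3622.
Field: 182.0367/20 → 9 → J, 121.3622/10 → 12 → M; chars JM.
Square: 2.0367/2 → 1, 1.3622/1 → 1; chars 11.
Subsquare: 0.0367/0.0833333 → 0 → a, 0.3622/0.0416667 → 8 → i; chars ai.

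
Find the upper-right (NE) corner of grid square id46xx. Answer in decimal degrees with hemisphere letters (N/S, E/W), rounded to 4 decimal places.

53.0000° S, 10.0000° W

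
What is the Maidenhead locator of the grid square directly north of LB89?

Latitude square 9; +1 → 10, wraps to 0, carry into field.
Latitude field B = 1; +1 → 2 = C.
The longitude characters are unchanged.

LC80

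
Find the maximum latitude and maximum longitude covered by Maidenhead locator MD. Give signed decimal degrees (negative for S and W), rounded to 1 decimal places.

Field M=12, D=3: +12·20° lon, +3·10° lat → SW at lon 60°, lat -60°.
Cell spans 20° lon × 10° lat. NE corner is SW corner plus one full cell.
latitude -50.0, longitude 80.0.

-50.0, 80.0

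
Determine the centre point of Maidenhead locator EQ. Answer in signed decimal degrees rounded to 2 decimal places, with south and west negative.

Field E=4, Q=16: +4·20° lon, +16·10° lat → SW at lon -100°, lat 70°.
Cell spans 20° lon × 10° lat. Centre is SW corner plus half of each.
latitude 75.00, longitude -90.00.

75.00, -90.00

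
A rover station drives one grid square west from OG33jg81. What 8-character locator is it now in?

OG33jg71

Longitude extended square 8; −1 → 7.
The latitude characters are unchanged.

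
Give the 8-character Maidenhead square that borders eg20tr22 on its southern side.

Latitude extended square 2; −1 → 1.
The longitude characters are unchanged.

EG20tr21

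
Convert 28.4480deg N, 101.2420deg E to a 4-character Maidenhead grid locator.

OL08

Shift to the Maidenhead origin (180°W, 90°S): lon 281.24, lat 118.45.
Field (20°×10°, letters A–R): lon ⌊281.24/20⌋ = 14 → O; lat ⌊118.45/10⌋ = 11 → L.
Square (2°×1°, digits 0–9): lon ⌊1.24/2⌋ = 0; lat ⌊8.45/1⌋ = 8.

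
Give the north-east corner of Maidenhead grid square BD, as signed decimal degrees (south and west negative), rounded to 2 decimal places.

-50.00, -140.00

Field B=1, D=3: +1·20° lon, +3·10° lat → SW at lon -160°, lat -60°.
Cell spans 20° lon × 10° lat. NE corner is SW corner plus one full cell.
latitude -50.00, longitude -140.00.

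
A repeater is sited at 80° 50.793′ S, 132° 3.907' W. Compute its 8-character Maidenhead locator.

CA39xd26

Add 180° to longitude and 90° to latitude: 47.93488, 9.15345.
Field: lon ⌊47.93488/20⌋ = 2 → C; lat ⌊9.15345/10⌋ = 0 → A.
Square: lon ⌊7.93488/2⌋ = 3; lat ⌊9.15345/1⌋ = 9.
Subsquare: lon ⌊1.93488/0.0833333⌋ = 23 → x; lat ⌊0.15345/0.0416667⌋ = 3 → d.
Extended square: lon ⌊0.01822/0.00833333⌋ = 2; lat ⌊0.02845/0.00416667⌋ = 6.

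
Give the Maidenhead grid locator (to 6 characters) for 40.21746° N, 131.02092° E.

Offset from 180°W / 90°S: lon 311.0209°, lat 130.2175°.
Field: lon ⌊311.0209/20⌋ = 15 → P; lat ⌊130.2175/10⌋ = 13 → N.
Square: lon ⌊11.0209/2⌋ = 5; lat ⌊0.2175/1⌋ = 0.
Subsquare: lon ⌊1.0209/0.0833333⌋ = 12 → m; lat ⌊0.2175/0.0416667⌋ = 5 → f.

PN50mf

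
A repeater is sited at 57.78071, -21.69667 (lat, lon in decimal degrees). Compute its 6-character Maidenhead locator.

HO97ds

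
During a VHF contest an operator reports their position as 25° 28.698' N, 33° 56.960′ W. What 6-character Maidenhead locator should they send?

HL35al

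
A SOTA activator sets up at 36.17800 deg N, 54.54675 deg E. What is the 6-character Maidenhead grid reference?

LM76ge

Shift to the Maidenhead origin (180°W, 90°S): lon 234.5468, lat 126.1780.
Field: 234.5468/20 → 11 → L, 126.1780/10 → 12 → M; chars LM.
Square: 14.5468/2 → 7, 6.1780/1 → 6; chars 76.
Subsquare: 0.5468/0.0833333 → 6 → g, 0.1780/0.0416667 → 4 → e; chars ge.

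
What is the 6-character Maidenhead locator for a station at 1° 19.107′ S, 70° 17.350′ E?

Shift to the Maidenhead origin (180°W, 90°S): lon 250.2892, lat 88.6816.
Field: 250.2892/20 → 12 → M, 88.6816/10 → 8 → I; chars MI.
Square: 10.2892/2 → 5, 8.6816/1 → 8; chars 58.
Subsquare: 0.2892/0.0833333 → 3 → d, 0.6816/0.0416667 → 16 → q; chars dq.

MI58dq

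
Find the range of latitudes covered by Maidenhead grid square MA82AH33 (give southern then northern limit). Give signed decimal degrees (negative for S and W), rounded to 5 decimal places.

-87.69583, -87.69167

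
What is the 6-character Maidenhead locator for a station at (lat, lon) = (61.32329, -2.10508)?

IP81wh

Offset from 180°W / 90°S: lon 177.8949°, lat 151.3233°.
Field: 177.8949/20 → 8 → I, 151.3233/10 → 15 → P; chars IP.
Square: 17.8949/2 → 8, 1.3233/1 → 1; chars 81.
Subsquare: 1.8949/0.0833333 → 22 → w, 0.3233/0.0416667 → 7 → h; chars wh.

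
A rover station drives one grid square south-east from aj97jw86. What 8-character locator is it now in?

AJ97jw95

Longitude extended square 8; +1 → 9.
Latitude extended square 6; −1 → 5.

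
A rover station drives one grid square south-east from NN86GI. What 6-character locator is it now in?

NN86hh

Longitude subsquare g = 6; +1 → 7 = h.
Latitude subsquare i = 8; −1 → 7 = h.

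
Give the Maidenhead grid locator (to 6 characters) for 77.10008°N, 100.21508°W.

Offset from 180°W / 90°S: lon 79.7849°, lat 167.1001°.
Field (20°×10°, letters A–R): lon ⌊79.7849/20⌋ = 3 → D; lat ⌊167.1001/10⌋ = 16 → Q.
Square (2°×1°, digits 0–9): lon ⌊19.7849/2⌋ = 9; lat ⌊7.1001/1⌋ = 7.
Subsquare (5′×2.5′, letters a–x): lon ⌊1.7849/0.0833333⌋ = 21 → v; lat ⌊0.1001/0.0416667⌋ = 2 → c.

DQ97vc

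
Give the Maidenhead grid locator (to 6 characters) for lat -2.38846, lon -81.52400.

EI97fo

Shift to the Maidenhead origin (180°W, 90°S): lon 98.4760, lat 87.6115.
Field: lon ⌊98.4760/20⌋ = 4 → E; lat ⌊87.6115/10⌋ = 8 → I.
Square: lon ⌊18.4760/2⌋ = 9; lat ⌊7.6115/1⌋ = 7.
Subsquare: lon ⌊0.4760/0.0833333⌋ = 5 → f; lat ⌊0.6115/0.0416667⌋ = 14 → o.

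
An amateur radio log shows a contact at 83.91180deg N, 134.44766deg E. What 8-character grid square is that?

PR73fv38

Add 180° to longitude and 90° to latitude: 314.44766, 173.91180.
Field: 314.44766/20 → 15 → P, 173.91180/10 → 17 → R; chars PR.
Square: 14.44766/2 → 7, 3.91180/1 → 3; chars 73.
Subsquare: 0.44766/0.0833333 → 5 → f, 0.91180/0.0416667 → 21 → v; chars fv.
Extended square: 0.03099/0.00833333 → 3, 0.03680/0.00416667 → 8; chars 38.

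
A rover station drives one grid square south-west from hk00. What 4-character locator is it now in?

GJ99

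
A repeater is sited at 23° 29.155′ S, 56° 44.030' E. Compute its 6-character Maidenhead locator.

LG86im

Shift to the Maidenhead origin (180°W, 90°S): lon 236.7338, lat 66.5141.
Field: 236.7338/20 → 11 → L, 66.5141/10 → 6 → G; chars LG.
Square: 16.7338/2 → 8, 6.5141/1 → 6; chars 86.
Subsquare: 0.7338/0.0833333 → 8 → i, 0.5141/0.0416667 → 12 → m; chars im.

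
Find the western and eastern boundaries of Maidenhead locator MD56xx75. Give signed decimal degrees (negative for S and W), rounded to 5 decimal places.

71.97500, 71.98333

Field M=12, D=3: +12·20° lon, +3·10° lat → SW at lon 60°, lat -60°.
Square 5, 6: +5·2° lon, +6·1° lat → SW at lon 70°, lat -54°.
Subsquare x=23, x=23: +23·0.0833333° lon, +23·0.0416667° lat → SW at lon 71.9167°, lat -53.0417°.
Extended square 7, 5: +7·0.00833333° lon, +5·0.00416667° lat → SW at lon 71.975°, lat -53.0208°.
Cell spans 0.00833333° lon × 0.00416667° lat.
west 71.97500, east 71.98333.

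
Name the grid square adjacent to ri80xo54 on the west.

Longitude extended square 5; −1 → 4.
The latitude characters are unchanged.

RI80xo44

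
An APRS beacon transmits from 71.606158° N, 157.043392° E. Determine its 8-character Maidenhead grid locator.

QQ81mo55

Offset from 180°W / 90°S: lon 337.04339°, lat 161.60616°.
Field: lon ⌊337.04339/20⌋ = 16 → Q; lat ⌊161.60616/10⌋ = 16 → Q.
Square: lon ⌊17.04339/2⌋ = 8; lat ⌊1.60616/1⌋ = 1.
Subsquare: lon ⌊1.04339/0.0833333⌋ = 12 → m; lat ⌊0.60616/0.0416667⌋ = 14 → o.
Extended square: lon ⌊0.04339/0.00833333⌋ = 5; lat ⌊0.02282/0.00416667⌋ = 5.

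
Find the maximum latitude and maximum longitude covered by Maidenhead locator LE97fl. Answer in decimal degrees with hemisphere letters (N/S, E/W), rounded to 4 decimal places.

42.5000° S, 58.5000° E

Field L=11, E=4: +11·20° lon, +4·10° lat → SW at lon 40°, lat -50°.
Square 9, 7: +9·2° lon, +7·1° lat → SW at lon 58°, lat -43°.
Subsquare f=5, l=11: +5·0.0833333° lon, +11·0.0416667° lat → SW at lon 58.4167°, lat -42.5417°.
Cell spans 0.0833333° lon × 0.0416667° lat. NE corner is SW corner plus one full cell.
latitude 42.5000° S, longitude 58.5000° E.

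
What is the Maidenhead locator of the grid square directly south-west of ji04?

II93

Longitude square 0; −1 → -1, wraps to 9, carry into field.
Longitude field J = 9; −1 → 8 = I.
Latitude square 4; −1 → 3.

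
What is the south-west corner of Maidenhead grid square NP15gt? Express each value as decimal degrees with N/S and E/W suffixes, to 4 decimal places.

Field N=13, P=15: +13·20° lon, +15·10° lat → SW at lon 80°, lat 60°.
Square 1, 5: +1·2° lon, +5·1° lat → SW at lon 82°, lat 65°.
Subsquare g=6, t=19: +6·0.0833333° lon, +19·0.0416667° lat → SW at lon 82.5°, lat 65.7917°.
latitude 65.7917° N, longitude 82.5000° E.

65.7917° N, 82.5000° E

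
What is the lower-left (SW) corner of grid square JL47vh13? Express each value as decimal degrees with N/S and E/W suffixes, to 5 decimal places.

Field J=9, L=11: +9·20° lon, +11·10° lat → SW at lon 0°, lat 20°.
Square 4, 7: +4·2° lon, +7·1° lat → SW at lon 8°, lat 27°.
Subsquare v=21, h=7: +21·0.0833333° lon, +7·0.0416667° lat → SW at lon 9.75°, lat 27.2917°.
Extended square 1, 3: +1·0.00833333° lon, +3·0.00416667° lat → SW at lon 9.75833°, lat 27.3042°.
latitude 27.30417° N, longitude 9.75833° E.

27.30417° N, 9.75833° E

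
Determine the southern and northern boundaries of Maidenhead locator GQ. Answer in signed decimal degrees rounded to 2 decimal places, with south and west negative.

70.00, 80.00

Field G=6, Q=16: +6·20° lon, +16·10° lat → SW at lon -60°, lat 70°.
Cell spans 20° lon × 10° lat.
south 70.00, north 80.00.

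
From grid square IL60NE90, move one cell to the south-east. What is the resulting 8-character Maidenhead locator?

IL60od09

Longitude extended square 9; +1 → 10, wraps to 0, carry into subsquare.
Longitude subsquare n = 13; +1 → 14 = o.
Latitude extended square 0; −1 → -1, wraps to 9, carry into subsquare.
Latitude subsquare e = 4; −1 → 3 = d.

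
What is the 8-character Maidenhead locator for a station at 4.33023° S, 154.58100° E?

QI75gq90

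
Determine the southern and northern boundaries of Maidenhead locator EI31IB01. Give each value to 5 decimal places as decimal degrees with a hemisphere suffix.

8.95417° S, 8.95000° S

Field E=4, I=8: +4·20° lon, +8·10° lat → SW at lon -100°, lat -10°.
Square 3, 1: +3·2° lon, +1·1° lat → SW at lon -94°, lat -9°.
Subsquare i=8, b=1: +8·0.0833333° lon, +1·0.0416667° lat → SW at lon -93.3333°, lat -8.95833°.
Extended square 0, 1: +0·0.00833333° lon, +1·0.00416667° lat → SW at lon -93.3333°, lat -8.95417°.
Cell spans 0.00833333° lon × 0.00416667° lat.
south 8.95417° S, north 8.95000° S.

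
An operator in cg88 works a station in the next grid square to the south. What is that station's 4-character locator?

CG87

Latitude square 8; −1 → 7.
The longitude characters are unchanged.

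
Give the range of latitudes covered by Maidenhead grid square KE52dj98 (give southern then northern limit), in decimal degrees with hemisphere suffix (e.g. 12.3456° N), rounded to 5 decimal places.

47.59167° S, 47.58750° S

Field K=10, E=4: +10·20° lon, +4·10° lat → SW at lon 20°, lat -50°.
Square 5, 2: +5·2° lon, +2·1° lat → SW at lon 30°, lat -48°.
Subsquare d=3, j=9: +3·0.0833333° lon, +9·0.0416667° lat → SW at lon 30.25°, lat -47.625°.
Extended square 9, 8: +9·0.00833333° lon, +8·0.00416667° lat → SW at lon 30.325°, lat -47.5917°.
Cell spans 0.00833333° lon × 0.00416667° lat.
south 47.59167° S, north 47.58750° S.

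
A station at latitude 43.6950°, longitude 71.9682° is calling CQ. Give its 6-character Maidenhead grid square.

Add 180° to longitude and 90° to latitude: 251.9682, 133.6950.
Field: lon ⌊251.9682/20⌋ = 12 → M; lat ⌊133.6950/10⌋ = 13 → N.
Square: lon ⌊11.9682/2⌋ = 5; lat ⌊3.6950/1⌋ = 3.
Subsquare: lon ⌊1.9682/0.0833333⌋ = 23 → x; lat ⌊0.6950/0.0416667⌋ = 16 → q.

MN53xq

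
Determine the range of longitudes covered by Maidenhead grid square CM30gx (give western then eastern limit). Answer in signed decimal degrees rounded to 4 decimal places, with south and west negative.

Field C=2, M=12: +2·20° lon, +12·10° lat → SW at lon -140°, lat 30°.
Square 3, 0: +3·2° lon, +0·1° lat → SW at lon -134°, lat 30°.
Subsquare g=6, x=23: +6·0.0833333° lon, +23·0.0416667° lat → SW at lon -133.5°, lat 30.9583°.
Cell spans 0.0833333° lon × 0.0416667° lat.
west -133.5000, east -133.4167.

-133.5000, -133.4167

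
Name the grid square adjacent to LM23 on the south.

LM22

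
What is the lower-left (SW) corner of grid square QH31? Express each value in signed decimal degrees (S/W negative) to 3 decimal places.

Field Q=16, H=7: +16·20° lon, +7·10° lat → SW at lon 140°, lat -20°.
Square 3, 1: +3·2° lon, +1·1° lat → SW at lon 146°, lat -19°.
latitude -19.000, longitude 146.000.

-19.000, 146.000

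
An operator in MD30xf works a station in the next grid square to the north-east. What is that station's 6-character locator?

Longitude subsquare x = 23; +1 → 24, wraps to 0 = a, carry into square.
Longitude square 3; +1 → 4.
Latitude subsquare f = 5; +1 → 6 = g.

MD40ag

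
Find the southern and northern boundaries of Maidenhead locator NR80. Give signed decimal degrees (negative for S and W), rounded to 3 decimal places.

80.000, 81.000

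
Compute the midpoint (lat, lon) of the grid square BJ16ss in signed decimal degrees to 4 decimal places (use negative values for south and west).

Field B=1, J=9: +1·20° lon, +9·10° lat → SW at lon -160°, lat 0°.
Square 1, 6: +1·2° lon, +6·1° lat → SW at lon -158°, lat 6°.
Subsquare s=18, s=18: +18·0.0833333° lon, +18·0.0416667° lat → SW at lon -156.5°, lat 6.75°.
Cell spans 0.0833333° lon × 0.0416667° lat. Centre is SW corner plus half of each.
latitude 6.7708, longitude -156.4583.

6.7708, -156.4583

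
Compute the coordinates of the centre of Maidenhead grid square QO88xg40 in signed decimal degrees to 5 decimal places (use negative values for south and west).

Field Q=16, O=14: +16·20° lon, +14·10° lat → SW at lon 140°, lat 50°.
Square 8, 8: +8·2° lon, +8·1° lat → SW at lon 156°, lat 58°.
Subsquare x=23, g=6: +23·0.0833333° lon, +6·0.0416667° lat → SW at lon 157.917°, lat 58.25°.
Extended square 4, 0: +4·0.00833333° lon, +0·0.00416667° lat → SW at lon 157.95°, lat 58.25°.
Cell spans 0.00833333° lon × 0.00416667° lat. Centre is SW corner plus half of each.
latitude 58.25208, longitude 157.95417.

58.25208, 157.95417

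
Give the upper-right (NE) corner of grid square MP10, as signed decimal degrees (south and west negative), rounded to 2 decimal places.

Field M=12, P=15: +12·20° lon, +15·10° lat → SW at lon 60°, lat 60°.
Square 1, 0: +1·2° lon, +0·1° lat → SW at lon 62°, lat 60°.
Cell spans 2° lon × 1° lat. NE corner is SW corner plus one full cell.
latitude 61.00, longitude 64.00.

61.00, 64.00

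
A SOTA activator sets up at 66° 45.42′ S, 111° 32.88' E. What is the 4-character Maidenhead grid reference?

Offset from 180°W / 90°S: lon 291.55°, lat 23.24°.
Field: 291.55/20 → 14 → O, 23.24/10 → 2 → C; chars OC.
Square: 11.55/2 → 5, 3.24/1 → 3; chars 53.

OC53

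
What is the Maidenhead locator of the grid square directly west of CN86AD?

Longitude subsquare a = 0; −1 → -1, wraps to 23 = x, carry into square.
Longitude square 8; −1 → 7.
The latitude characters are unchanged.

CN76xd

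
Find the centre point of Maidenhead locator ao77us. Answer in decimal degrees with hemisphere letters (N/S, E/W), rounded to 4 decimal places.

Field A=0, O=14: +0·20° lon, +14·10° lat → SW at lon -180°, lat 50°.
Square 7, 7: +7·2° lon, +7·1° lat → SW at lon -166°, lat 57°.
Subsquare u=20, s=18: +20·0.0833333° lon, +18·0.0416667° lat → SW at lon -164.333°, lat 57.75°.
Cell spans 0.0833333° lon × 0.0416667° lat. Centre is SW corner plus half of each.
latitude 57.7708° N, longitude 164.2917° W.

57.7708° N, 164.2917° W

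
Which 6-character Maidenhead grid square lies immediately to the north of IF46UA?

IF46ub

Latitude subsquare a = 0; +1 → 1 = b.
The longitude characters are unchanged.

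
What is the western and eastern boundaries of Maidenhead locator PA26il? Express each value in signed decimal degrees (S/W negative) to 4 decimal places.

Field P=15, A=0: +15·20° lon, +0·10° lat → SW at lon 120°, lat -90°.
Square 2, 6: +2·2° lon, +6·1° lat → SW at lon 124°, lat -84°.
Subsquare i=8, l=11: +8·0.0833333° lon, +11·0.0416667° lat → SW at lon 124.667°, lat -83.5417°.
Cell spans 0.0833333° lon × 0.0416667° lat.
west 124.6667, east 124.7500.

124.6667, 124.7500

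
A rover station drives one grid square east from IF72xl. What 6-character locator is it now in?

Longitude subsquare x = 23; +1 → 24, wraps to 0 = a, carry into square.
Longitude square 7; +1 → 8.
The latitude characters are unchanged.

IF82al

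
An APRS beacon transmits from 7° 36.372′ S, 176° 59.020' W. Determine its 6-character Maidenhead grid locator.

Add 180° to longitude and 90° to latitude: 3.0163, 82.3938.
Field (20°×10°, letters A–R): lon ⌊3.0163/20⌋ = 0 → A; lat ⌊82.3938/10⌋ = 8 → I.
Square (2°×1°, digits 0–9): lon ⌊3.0163/2⌋ = 1; lat ⌊2.3938/1⌋ = 2.
Subsquare (5′×2.5′, letters a–x): lon ⌊1.0163/0.0833333⌋ = 12 → m; lat ⌊0.3938/0.0416667⌋ = 9 → j.

AI12mj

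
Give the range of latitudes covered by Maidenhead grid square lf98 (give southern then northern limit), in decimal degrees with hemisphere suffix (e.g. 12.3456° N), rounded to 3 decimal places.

32.000° S, 31.000° S

Field L=11, F=5: +11·20° lon, +5·10° lat → SW at lon 40°, lat -40°.
Square 9, 8: +9·2° lon, +8·1° lat → SW at lon 58°, lat -32°.
Cell spans 2° lon × 1° lat.
south 32.000° S, north 31.000° S.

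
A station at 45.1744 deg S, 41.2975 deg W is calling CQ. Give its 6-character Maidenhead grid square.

GE94it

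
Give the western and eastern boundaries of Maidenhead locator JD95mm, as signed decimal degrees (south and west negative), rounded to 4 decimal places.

19.0000, 19.0833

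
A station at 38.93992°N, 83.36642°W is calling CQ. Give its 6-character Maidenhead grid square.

Add 180° to longitude and 90° to latitude: 96.6336, 128.9399.
Field: 96.6336/20 → 4 → E, 128.9399/10 → 12 → M; chars EM.
Square: 16.6336/2 → 8, 8.9399/1 → 8; chars 88.
Subsquare: 0.6336/0.0833333 → 7 → h, 0.9399/0.0416667 → 22 → w; chars hw.

EM88hw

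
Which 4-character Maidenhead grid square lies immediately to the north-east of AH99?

BI00

Longitude square 9; +1 → 10, wraps to 0, carry into field.
Longitude field A = 0; +1 → 1 = B.
Latitude square 9; +1 → 10, wraps to 0, carry into field.
Latitude field H = 7; +1 → 8 = I.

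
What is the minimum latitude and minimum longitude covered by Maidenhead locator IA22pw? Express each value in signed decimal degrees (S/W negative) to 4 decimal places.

-87.0833, -14.7500

Field I=8, A=0: +8·20° lon, +0·10° lat → SW at lon -20°, lat -90°.
Square 2, 2: +2·2° lon, +2·1° lat → SW at lon -16°, lat -88°.
Subsquare p=15, w=22: +15·0.0833333° lon, +22·0.0416667° lat → SW at lon -14.75°, lat -87.0833°.
latitude -87.0833, longitude -14.7500.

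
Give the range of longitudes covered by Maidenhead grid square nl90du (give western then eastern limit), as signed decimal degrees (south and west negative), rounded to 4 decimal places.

98.2500, 98.3333

Field N=13, L=11: +13·20° lon, +11·10° lat → SW at lon 80°, lat 20°.
Square 9, 0: +9·2° lon, +0·1° lat → SW at lon 98°, lat 20°.
Subsquare d=3, u=20: +3·0.0833333° lon, +20·0.0416667° lat → SW at lon 98.25°, lat 20.8333°.
Cell spans 0.0833333° lon × 0.0416667° lat.
west 98.2500, east 98.3333.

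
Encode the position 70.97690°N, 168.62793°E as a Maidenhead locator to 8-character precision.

RQ40hx54

Shift to the Maidenhead origin (180°W, 90°S): lon 348.62793, lat 160.97690.
Field: 348.62793/20 → 17 → R, 160.97690/10 → 16 → Q; chars RQ.
Square: 8.62793/2 → 4, 0.97690/1 → 0; chars 40.
Subsquare: 0.62793/0.0833333 → 7 → h, 0.97690/0.0416667 → 23 → x; chars hx.
Extended square: 0.04460/0.00833333 → 5, 0.01857/0.00416667 → 4; chars 54.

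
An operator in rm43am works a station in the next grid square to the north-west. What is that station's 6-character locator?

RM33xn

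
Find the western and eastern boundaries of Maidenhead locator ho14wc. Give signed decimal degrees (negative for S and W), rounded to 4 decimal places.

Field H=7, O=14: +7·20° lon, +14·10° lat → SW at lon -40°, lat 50°.
Square 1, 4: +1·2° lon, +4·1° lat → SW at lon -38°, lat 54°.
Subsquare w=22, c=2: +22·0.0833333° lon, +2·0.0416667° lat → SW at lon -36.1667°, lat 54.0833°.
Cell spans 0.0833333° lon × 0.0416667° lat.
west -36.1667, east -36.0833.

-36.1667, -36.0833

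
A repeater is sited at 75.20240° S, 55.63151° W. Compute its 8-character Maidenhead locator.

Add 180° to longitude and 90° to latitude: 124.36849, 14.79760.
Field: 124.36849/20 → 6 → G, 14.79760/10 → 1 → B; chars GB.
Square: 4.36849/2 → 2, 4.79760/1 → 4; chars 24.
Subsquare: 0.36849/0.0833333 → 4 → e, 0.79760/0.0416667 → 19 → t; chars et.
Extended square: 0.03516/0.00833333 → 4, 0.00593/0.00416667 → 1; chars 41.

GB24et41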